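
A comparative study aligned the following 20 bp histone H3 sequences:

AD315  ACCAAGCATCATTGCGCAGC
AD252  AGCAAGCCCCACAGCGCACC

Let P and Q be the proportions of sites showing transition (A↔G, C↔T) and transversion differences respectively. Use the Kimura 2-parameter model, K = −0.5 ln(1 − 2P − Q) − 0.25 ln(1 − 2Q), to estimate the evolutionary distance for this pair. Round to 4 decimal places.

Differing sites — 2:C/G (Tv); 8:A/C (Tv); 9:T/C (Ti); 12:T/C (Ti); 13:T/A (Tv); 19:G/C (Tv).
Of the 6 differences, 2 transitions and 4 transversions over 20 sites: P = 2/20 = 0.100000, Q = 4/20 = 0.200000.
d = −0.5·ln(0.600000) − 0.25·ln(0.600000) = −0.5·(-0.510826) − 0.25·(-0.510826) = 0.3831.

0.3831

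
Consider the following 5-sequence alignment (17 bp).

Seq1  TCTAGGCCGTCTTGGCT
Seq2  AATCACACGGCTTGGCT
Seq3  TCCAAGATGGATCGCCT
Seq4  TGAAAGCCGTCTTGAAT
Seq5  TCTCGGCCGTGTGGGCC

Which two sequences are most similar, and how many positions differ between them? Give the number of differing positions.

4

Pairwise Hamming distances:
  Seq1 vs Seq2: 7
  Seq1 vs Seq3: 8
  Seq1 vs Seq4: 5
  Seq1 vs Seq5: 4
  Seq2 vs Seq3: 9
  Seq2 vs Seq4: 9
  Seq2 vs Seq5: 9
  Seq3 vs Seq4: 9
  Seq3 vs Seq5: 10
  Seq4 vs Seq5: 9
The smallest is 4, between Seq1 and Seq5.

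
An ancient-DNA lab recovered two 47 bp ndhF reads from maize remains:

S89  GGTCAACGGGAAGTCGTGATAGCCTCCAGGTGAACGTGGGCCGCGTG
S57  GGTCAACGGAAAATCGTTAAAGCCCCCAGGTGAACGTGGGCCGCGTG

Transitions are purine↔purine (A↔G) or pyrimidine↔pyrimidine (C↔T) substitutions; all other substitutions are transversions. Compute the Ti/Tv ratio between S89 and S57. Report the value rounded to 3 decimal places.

Mismatches occur at site 10 (G/A, transition), site 13 (G/A, transition), site 18 (G/T, transversion), site 20 (T/A, transversion), site 25 (T/C, transition).
Of the 5 differences, 3 transitions and 2 transversions, so Ti/Tv = 3/2 = 1.500.

1.500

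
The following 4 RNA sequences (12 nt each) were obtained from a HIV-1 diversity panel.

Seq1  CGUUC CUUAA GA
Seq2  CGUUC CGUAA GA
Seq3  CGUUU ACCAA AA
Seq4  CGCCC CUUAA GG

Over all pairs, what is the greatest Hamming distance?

Pairwise Hamming distances:
  Seq1 vs Seq2: 1
  Seq1 vs Seq3: 5
  Seq1 vs Seq4: 3
  Seq2 vs Seq3: 5
  Seq2 vs Seq4: 4
  Seq3 vs Seq4: 8
The largest is 8, between Seq3 and Seq4.

8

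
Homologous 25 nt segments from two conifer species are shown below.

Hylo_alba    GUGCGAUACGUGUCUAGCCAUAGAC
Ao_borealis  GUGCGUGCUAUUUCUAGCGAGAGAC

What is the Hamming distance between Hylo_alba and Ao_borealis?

The sequences differ at positions 6 (A/U), 7 (U/G), 8 (A/C), 9 (C/U), 10 (G/A), 12 (G/U), 19 (C/G), 21 (U/G).
That gives 8 mismatches out of 25 aligned sites, so the Hamming distance is 8.

8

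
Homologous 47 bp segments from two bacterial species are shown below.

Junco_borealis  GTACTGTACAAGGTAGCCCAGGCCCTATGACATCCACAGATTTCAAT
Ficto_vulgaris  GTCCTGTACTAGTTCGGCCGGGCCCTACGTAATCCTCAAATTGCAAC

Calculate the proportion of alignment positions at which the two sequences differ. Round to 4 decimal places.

Differing sites — 3:A/C; 10:A/T; 13:G/T; 15:A/C; 17:C/G; 20:A/G; 28:T/C; 30:A/T; 31:C/A; 36:A/T; 39:G/A; 43:T/G; 47:T/C.
There are 13 differences over 47 sites, so p = 13/47 = 0.2766.

0.2766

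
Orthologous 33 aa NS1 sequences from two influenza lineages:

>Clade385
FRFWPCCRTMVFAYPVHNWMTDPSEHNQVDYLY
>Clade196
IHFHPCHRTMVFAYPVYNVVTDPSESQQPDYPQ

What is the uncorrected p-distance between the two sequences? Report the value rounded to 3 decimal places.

Differing sites — 1:F/I; 2:R/H; 4:W/H; 7:C/H; 17:H/Y; 19:W/V; 20:M/V; 26:H/S; 27:N/Q; 29:V/P; 32:L/P; 33:Y/Q.
There are 12 differences over 33 sites, so p = 12/33 = 0.364.

0.364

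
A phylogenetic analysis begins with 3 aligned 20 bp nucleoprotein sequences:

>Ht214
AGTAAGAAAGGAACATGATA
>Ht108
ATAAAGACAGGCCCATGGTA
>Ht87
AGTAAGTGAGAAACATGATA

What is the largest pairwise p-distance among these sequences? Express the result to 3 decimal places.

Pairwise Hamming distances:
  Ht214 vs Ht108: 6
  Ht214 vs Ht87: 3
  Ht108 vs Ht87: 8
The largest is 8 mismatches, between Ht108 and Ht87; p = 8/20 = 0.400.

0.400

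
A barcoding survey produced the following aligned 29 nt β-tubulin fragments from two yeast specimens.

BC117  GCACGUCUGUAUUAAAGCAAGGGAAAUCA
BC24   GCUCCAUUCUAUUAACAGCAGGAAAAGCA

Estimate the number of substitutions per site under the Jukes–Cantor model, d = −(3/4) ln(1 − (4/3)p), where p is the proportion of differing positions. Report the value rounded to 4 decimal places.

0.5285

Mismatches occur at site 3 (A/U), site 5 (G/C), site 6 (U/A), site 7 (C/U), site 9 (G/C), site 16 (A/C), site 17 (G/A), site 18 (C/G), site 19 (A/C), site 23 (G/A), site 27 (U/G).
p = 11/29 = 0.379310.
d = −0.75 · ln(1 − (4/3)·0.379310) = −0.75 · ln(0.494253) = −0.75 · (-0.704708) = 0.5285.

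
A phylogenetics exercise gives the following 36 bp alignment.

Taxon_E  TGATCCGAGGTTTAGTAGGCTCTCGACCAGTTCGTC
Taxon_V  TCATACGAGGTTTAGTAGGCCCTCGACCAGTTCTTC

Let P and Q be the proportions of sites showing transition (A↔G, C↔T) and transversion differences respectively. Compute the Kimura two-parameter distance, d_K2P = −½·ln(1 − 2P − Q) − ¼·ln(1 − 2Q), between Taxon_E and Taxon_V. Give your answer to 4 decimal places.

0.1203

The sequences differ at positions 2 (G/C, transversion), 5 (C/A, transversion), 21 (T/C, transition), 34 (G/T, transversion).
Of the 4 differences, 1 transition and 3 transversions over 36 sites: P = 1/36 = 0.027778, Q = 3/36 = 0.083333.
d = −0.5·ln(0.861111) − 0.25·ln(0.833334) = −0.5·(-0.149532) − 0.25·(-0.182321) = 0.1203.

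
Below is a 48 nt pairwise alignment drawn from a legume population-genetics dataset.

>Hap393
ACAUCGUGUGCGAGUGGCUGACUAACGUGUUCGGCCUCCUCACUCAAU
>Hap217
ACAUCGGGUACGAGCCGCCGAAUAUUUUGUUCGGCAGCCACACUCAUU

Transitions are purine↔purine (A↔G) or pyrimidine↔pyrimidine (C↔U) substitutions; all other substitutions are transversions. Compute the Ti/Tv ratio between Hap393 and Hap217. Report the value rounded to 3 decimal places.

Differing sites — 7:U/G (Tv); 10:G/A (Ti); 15:U/C (Ti); 16:G/C (Tv); 19:U/C (Ti); 22:C/A (Tv); 25:A/U (Tv); 26:C/U (Ti); 27:G/U (Tv); 36:C/A (Tv); 37:U/G (Tv); 40:U/A (Tv); 47:A/U (Tv).
Of the 13 differences, 4 transitions and 9 transversions, so Ti/Tv = 4/9 = 0.444.

0.444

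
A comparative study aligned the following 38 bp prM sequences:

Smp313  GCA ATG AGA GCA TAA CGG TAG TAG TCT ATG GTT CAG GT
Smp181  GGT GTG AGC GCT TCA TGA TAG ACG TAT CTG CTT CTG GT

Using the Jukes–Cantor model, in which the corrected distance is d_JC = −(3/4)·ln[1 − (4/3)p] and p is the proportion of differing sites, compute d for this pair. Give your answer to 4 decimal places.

Mismatches occur at site 2 (C↔G), site 3 (A↔T), site 4 (A↔G), site 9 (A↔C), site 12 (A↔T), site 14 (A↔C), site 16 (C↔T), site 18 (G↔A), site 22 (T↔A), site 23 (A↔C), site 26 (C↔A), site 28 (A↔C), site 31 (G↔C), site 35 (A↔T).
p = 14/38 = 0.368421.
d = −0.75 · ln(1 − (4/3)·0.368421) = −0.75 · ln(0.508772) = −0.75 · (-0.675755) = 0.5068.

0.5068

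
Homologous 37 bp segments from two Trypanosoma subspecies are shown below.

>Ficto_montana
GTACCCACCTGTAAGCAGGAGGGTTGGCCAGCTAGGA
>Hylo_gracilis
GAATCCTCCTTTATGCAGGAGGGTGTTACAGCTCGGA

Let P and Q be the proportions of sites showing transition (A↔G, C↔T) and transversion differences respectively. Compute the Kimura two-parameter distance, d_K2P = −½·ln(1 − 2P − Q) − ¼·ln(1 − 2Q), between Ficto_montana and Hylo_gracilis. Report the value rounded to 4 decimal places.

Mismatches occur at site 2 (T/A, transversion), site 4 (C/T, transition), site 7 (A/T, transversion), site 11 (G/T, transversion), site 14 (A/T, transversion), site 25 (T/G, transversion), site 26 (G/T, transversion), site 27 (G/T, transversion), site 28 (C/A, transversion), site 34 (A/C, transversion).
Of the 10 differences, 1 transition and 9 transversions over 37 sites: P = 1/37 = 0.027027, Q = 9/37 = 0.243243.
d = −0.5·ln(0.702703) − 0.25·ln(0.513514) = −0.5·(-0.352821) − 0.25·(-0.666478) = 0.3430.

0.3430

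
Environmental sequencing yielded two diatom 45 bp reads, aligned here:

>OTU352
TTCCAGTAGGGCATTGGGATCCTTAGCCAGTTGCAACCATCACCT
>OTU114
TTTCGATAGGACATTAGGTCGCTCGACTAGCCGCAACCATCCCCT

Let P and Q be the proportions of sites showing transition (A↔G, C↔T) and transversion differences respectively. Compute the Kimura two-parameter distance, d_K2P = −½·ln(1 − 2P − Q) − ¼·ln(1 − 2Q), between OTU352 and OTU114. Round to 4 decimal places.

0.4939

Differing sites — 3:C/T (Ti); 5:A/G (Ti); 6:G/A (Ti); 11:G/A (Ti); 16:G/A (Ti); 19:A/T (Tv); 20:T/C (Ti); 21:C/G (Tv); 24:T/C (Ti); 25:A/G (Ti); 26:G/A (Ti); 28:C/T (Ti); 31:T/C (Ti); 32:T/C (Ti); 42:A/C (Tv).
Of the 15 differences, 12 transitions and 3 transversions over 45 sites: P = 12/45 = 0.266667, Q = 3/45 = 0.066667.
d = −0.5·ln(0.399999) − 0.25·ln(0.866666) = −0.5·(-0.916293) − 0.25·(-0.143102) = 0.4939.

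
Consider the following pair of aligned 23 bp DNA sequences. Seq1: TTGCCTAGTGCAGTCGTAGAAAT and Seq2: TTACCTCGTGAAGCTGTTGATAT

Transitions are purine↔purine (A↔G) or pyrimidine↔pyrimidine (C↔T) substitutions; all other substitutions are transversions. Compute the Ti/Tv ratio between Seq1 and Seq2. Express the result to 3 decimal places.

0.750

The sequences differ at positions 3 (G/A, transition), 7 (A/C, transversion), 11 (C/A, transversion), 14 (T/C, transition), 15 (C/T, transition), 18 (A/T, transversion), 21 (A/T, transversion).
Of the 7 differences, 3 transitions and 4 transversions, so Ti/Tv = 3/4 = 0.750.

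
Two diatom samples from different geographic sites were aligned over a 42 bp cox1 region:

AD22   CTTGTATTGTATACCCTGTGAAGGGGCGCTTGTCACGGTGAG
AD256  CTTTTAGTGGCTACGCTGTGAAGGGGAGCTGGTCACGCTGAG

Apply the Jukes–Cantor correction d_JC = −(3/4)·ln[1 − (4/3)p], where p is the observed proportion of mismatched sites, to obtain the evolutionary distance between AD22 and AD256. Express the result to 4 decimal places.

Mismatches occur at site 4 (G/T), site 7 (T/G), site 10 (T/G), site 11 (A/C), site 15 (C/G), site 27 (C/A), site 31 (T/G), site 38 (G/C).
p = 8/42 = 0.190476.
d = −0.75 · ln(1 − (4/3)·0.190476) = −0.75 · ln(0.746032) = −0.75 · (-0.292987) = 0.2197.

0.2197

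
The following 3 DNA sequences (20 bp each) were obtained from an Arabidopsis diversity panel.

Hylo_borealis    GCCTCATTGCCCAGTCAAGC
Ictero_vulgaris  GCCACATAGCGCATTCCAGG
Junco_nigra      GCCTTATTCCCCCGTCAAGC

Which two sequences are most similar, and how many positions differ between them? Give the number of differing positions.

Pairwise Hamming distances:
  Hylo_borealis vs Ictero_vulgaris: 6
  Hylo_borealis vs Junco_nigra: 3
  Ictero_vulgaris vs Junco_nigra: 9
The smallest is 3, between Hylo_borealis and Junco_nigra.

3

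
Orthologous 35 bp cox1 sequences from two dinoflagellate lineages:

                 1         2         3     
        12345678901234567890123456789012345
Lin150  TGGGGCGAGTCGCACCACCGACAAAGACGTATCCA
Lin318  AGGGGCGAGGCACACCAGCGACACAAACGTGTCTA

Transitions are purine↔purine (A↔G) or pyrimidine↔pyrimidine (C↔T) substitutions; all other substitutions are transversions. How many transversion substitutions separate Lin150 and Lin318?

Differing sites — 1:T/A (Tv); 10:T/G (Tv); 12:G/A (Ti); 18:C/G (Tv); 24:A/C (Tv); 26:G/A (Ti); 31:A/G (Ti); 34:C/T (Ti).
Of the 8 differences, 4 transitions and 4 transversions, so the answer is 4.

4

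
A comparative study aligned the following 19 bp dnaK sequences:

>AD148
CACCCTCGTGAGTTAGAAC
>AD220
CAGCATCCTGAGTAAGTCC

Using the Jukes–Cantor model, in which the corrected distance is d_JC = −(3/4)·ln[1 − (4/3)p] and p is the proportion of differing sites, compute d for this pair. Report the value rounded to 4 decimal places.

Mismatches occur at site 3 (C/G), site 5 (C/A), site 8 (G/C), site 14 (T/A), site 17 (A/T), site 18 (A/C).
p = 6/19 = 0.315789.
d = −0.75 · ln(1 − (4/3)·0.315789) = −0.75 · ln(0.578948) = −0.75 · (-0.546543) = 0.4099.

0.4099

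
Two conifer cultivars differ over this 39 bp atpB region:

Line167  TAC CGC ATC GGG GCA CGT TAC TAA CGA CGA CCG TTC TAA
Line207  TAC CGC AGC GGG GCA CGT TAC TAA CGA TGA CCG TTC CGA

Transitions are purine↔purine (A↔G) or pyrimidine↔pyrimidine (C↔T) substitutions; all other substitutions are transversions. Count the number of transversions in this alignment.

1

Mismatches occur at site 8 (T↔G, transversion), site 28 (C↔T, transition), site 37 (T↔C, transition), site 38 (A↔G, transition).
Of the 4 differences, 3 transitions and 1 transversion, so the answer is 1.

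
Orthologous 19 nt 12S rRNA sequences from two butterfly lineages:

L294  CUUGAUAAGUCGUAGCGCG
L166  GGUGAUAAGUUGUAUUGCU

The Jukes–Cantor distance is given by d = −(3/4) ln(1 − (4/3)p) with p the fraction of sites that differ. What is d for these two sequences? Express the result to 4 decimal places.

0.4099

Mismatches occur at site 1 (C→G), site 2 (U→G), site 11 (C→U), site 15 (G→U), site 16 (C→U), site 19 (G→U).
p = 6/19 = 0.315789.
d = −0.75 · ln(1 − (4/3)·0.315789) = −0.75 · ln(0.578948) = −0.75 · (-0.546543) = 0.4099.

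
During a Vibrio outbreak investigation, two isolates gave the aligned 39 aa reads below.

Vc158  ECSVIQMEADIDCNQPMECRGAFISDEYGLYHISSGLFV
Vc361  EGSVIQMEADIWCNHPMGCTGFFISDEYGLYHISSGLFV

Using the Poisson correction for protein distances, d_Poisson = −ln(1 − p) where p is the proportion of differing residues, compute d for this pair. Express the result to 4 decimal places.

The sequences differ at positions 2 (C/G), 12 (D/W), 15 (Q/H), 18 (E/G), 20 (R/T), 22 (A/F).
p = 6/39 = 0.153846.
d = −ln(1 − 0.153846) = −ln(0.846154) = 0.1671.

0.1671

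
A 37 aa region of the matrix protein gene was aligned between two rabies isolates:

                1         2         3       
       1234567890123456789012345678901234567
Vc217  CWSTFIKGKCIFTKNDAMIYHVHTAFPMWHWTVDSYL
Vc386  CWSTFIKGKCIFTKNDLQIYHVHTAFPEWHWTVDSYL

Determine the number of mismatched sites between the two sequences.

3

Differing sites — 17:A/L; 18:M/Q; 28:M/E.
That gives 3 mismatches out of 37 aligned sites, so the Hamming distance is 3.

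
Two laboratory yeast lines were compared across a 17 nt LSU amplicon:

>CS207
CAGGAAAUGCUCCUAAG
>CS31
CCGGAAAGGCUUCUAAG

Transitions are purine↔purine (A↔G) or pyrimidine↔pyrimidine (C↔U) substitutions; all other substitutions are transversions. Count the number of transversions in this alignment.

The sequences differ at positions 2 (A/C, transversion), 8 (U/G, transversion), 12 (C/U, transition).
Of the 3 differences, 1 transition and 2 transversions, so the answer is 2.

2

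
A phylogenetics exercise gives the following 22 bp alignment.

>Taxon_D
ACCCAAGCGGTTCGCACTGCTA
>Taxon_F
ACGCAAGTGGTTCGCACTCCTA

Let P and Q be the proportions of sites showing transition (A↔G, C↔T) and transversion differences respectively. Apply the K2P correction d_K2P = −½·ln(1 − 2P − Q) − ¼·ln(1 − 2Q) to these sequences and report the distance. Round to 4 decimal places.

Differing sites — 3:C/G (Tv); 8:C/T (Ti); 19:G/C (Tv).
Of the 3 differences, 1 transition and 2 transversions over 22 sites: P = 1/22 = 0.045455, Q = 2/22 = 0.090909.
d = −0.5·ln(0.818181) − 0.25·ln(0.818182) = −0.5·(-0.200672) − 0.25·(-0.200670) = 0.1505.

0.1505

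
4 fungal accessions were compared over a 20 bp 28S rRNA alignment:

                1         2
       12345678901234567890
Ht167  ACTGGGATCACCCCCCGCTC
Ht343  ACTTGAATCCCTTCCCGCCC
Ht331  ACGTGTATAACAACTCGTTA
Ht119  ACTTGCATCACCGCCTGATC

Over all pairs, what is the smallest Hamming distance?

5

Pairwise Hamming distances:
  Ht167 vs Ht343: 6
  Ht167 vs Ht331: 9
  Ht167 vs Ht119: 5
  Ht343 vs Ht331: 10
  Ht343 vs Ht119: 7
  Ht331 vs Ht119: 9
The smallest is 5, between Ht167 and Ht119.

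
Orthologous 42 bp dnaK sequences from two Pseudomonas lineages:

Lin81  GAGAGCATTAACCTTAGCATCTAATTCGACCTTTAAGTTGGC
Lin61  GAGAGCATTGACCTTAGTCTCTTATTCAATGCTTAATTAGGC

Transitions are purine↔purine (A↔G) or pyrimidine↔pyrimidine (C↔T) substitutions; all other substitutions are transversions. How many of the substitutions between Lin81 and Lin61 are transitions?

5

The sequences differ at positions 10 (A/G, transition), 18 (C/T, transition), 19 (A/C, transversion), 23 (A/T, transversion), 28 (G/A, transition), 30 (C/T, transition), 31 (C/G, transversion), 32 (T/C, transition), 37 (G/T, transversion), 39 (T/A, transversion).
Of the 10 differences, 5 transitions and 5 transversions, so the answer is 5.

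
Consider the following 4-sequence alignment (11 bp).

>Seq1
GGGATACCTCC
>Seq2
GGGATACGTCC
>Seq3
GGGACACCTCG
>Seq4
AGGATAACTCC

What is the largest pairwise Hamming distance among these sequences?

4

Pairwise Hamming distances:
  Seq1 vs Seq2: 1
  Seq1 vs Seq3: 2
  Seq1 vs Seq4: 2
  Seq2 vs Seq3: 3
  Seq2 vs Seq4: 3
  Seq3 vs Seq4: 4
The largest is 4, between Seq3 and Seq4.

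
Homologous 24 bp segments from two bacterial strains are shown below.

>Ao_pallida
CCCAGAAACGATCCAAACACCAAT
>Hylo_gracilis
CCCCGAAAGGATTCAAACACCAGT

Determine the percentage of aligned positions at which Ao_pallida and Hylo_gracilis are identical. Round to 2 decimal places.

83.33%

The sequences differ at positions 4 (A/C), 9 (C/G), 13 (C/T), 23 (A/G).
20 of the 24 sites match, so the percent identity is 20/24 × 100 = 83.33%.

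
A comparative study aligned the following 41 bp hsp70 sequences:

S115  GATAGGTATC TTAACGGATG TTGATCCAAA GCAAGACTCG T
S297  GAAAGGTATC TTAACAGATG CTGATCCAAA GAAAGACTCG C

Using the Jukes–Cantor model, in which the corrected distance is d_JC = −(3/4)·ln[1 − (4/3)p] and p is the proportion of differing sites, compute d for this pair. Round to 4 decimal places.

Mismatches occur at site 3 (T/A), site 16 (G/A), site 21 (T/C), site 32 (C/A), site 41 (T/C).
p = 5/41 = 0.121951.
d = −0.75 · ln(1 − (4/3)·0.121951) = −0.75 · ln(0.837399) = −0.75 · (-0.177455) = 0.1331.

0.1331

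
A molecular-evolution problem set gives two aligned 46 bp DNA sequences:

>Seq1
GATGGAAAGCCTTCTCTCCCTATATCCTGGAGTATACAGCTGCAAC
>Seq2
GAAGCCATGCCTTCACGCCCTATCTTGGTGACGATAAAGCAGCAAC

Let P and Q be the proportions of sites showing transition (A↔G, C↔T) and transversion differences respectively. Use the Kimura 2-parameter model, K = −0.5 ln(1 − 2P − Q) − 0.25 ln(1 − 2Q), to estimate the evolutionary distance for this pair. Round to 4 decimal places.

0.4483

The sequences differ at positions 3 (T/A, transversion), 5 (G/C, transversion), 6 (A/C, transversion), 8 (A/T, transversion), 15 (T/A, transversion), 17 (T/G, transversion), 24 (A/C, transversion), 26 (C/T, transition), 27 (C/G, transversion), 28 (T/G, transversion), 29 (G/T, transversion), 32 (G/C, transversion), 33 (T/G, transversion), 37 (C/A, transversion), 41 (T/A, transversion).
Of the 15 differences, 1 transition and 14 transversions over 46 sites: P = 1/46 = 0.021739, Q = 14/46 = 0.304348.
d = −0.5·ln(0.652174) − 0.25·ln(0.391304) = −0.5·(-0.427444) − 0.25·(-0.938271) = 0.4483.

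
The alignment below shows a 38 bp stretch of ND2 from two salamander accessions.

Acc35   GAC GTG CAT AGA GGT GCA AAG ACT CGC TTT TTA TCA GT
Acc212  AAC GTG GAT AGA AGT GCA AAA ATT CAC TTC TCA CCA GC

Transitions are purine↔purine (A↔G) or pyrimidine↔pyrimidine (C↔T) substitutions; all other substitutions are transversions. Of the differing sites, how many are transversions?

Differing sites — 1:G/A (Ti); 7:C/G (Tv); 13:G/A (Ti); 21:G/A (Ti); 23:C/T (Ti); 26:G/A (Ti); 30:T/C (Ti); 32:T/C (Ti); 34:T/C (Ti); 38:T/C (Ti).
Of the 10 differences, 9 transitions and 1 transversion, so the answer is 1.

1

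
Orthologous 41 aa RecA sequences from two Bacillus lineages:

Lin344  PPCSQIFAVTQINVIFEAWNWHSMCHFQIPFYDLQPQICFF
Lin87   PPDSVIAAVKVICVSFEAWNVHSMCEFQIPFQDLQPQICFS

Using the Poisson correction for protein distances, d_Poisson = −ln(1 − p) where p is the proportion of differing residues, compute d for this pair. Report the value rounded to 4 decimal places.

Mismatches occur at site 3 (C/D), site 5 (Q/V), site 7 (F/A), site 10 (T/K), site 11 (Q/V), site 13 (N/C), site 15 (I/S), site 21 (W/V), site 26 (H/E), site 32 (Y/Q), site 41 (F/S).
p = 11/41 = 0.268293.
d = −ln(1 − 0.268293) = −ln(0.731707) = 0.3124.

0.3124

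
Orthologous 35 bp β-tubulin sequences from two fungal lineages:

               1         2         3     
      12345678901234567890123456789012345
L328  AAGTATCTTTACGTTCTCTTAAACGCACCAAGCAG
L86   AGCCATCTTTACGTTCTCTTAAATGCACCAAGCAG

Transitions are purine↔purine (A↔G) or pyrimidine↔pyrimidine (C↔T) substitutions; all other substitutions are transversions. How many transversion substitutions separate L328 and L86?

1

Mismatches occur at site 2 (A↔G, transition), site 3 (G↔C, transversion), site 4 (T↔C, transition), site 24 (C↔T, transition).
Of the 4 differences, 3 transitions and 1 transversion, so the answer is 1.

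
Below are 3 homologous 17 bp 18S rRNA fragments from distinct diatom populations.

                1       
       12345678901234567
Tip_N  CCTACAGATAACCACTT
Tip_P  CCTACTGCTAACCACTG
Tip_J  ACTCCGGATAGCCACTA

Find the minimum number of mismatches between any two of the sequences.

3

Pairwise Hamming distances:
  Tip_N vs Tip_P: 3
  Tip_N vs Tip_J: 5
  Tip_P vs Tip_J: 6
The smallest is 3, between Tip_N and Tip_P.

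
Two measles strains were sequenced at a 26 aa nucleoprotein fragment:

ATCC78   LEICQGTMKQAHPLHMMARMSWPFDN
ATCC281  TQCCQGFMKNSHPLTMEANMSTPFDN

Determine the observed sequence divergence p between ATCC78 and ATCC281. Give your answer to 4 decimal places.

0.3846

Differing sites — 1:L/T; 2:E/Q; 3:I/C; 7:T/F; 10:Q/N; 11:A/S; 15:H/T; 17:M/E; 19:R/N; 22:W/T.
There are 10 differences over 26 sites, so p = 10/26 = 0.3846.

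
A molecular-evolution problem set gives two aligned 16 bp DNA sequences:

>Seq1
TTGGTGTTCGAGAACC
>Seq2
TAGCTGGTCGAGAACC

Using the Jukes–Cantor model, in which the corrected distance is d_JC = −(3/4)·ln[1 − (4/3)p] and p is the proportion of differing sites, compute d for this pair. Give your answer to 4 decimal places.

The sequences differ at positions 2 (T/A), 4 (G/C), 7 (T/G).
p = 3/16 = 0.187500.
d = −0.75 · ln(1 − (4/3)·0.187500) = −0.75 · ln(0.750000) = −0.75 · (-0.287682) = 0.2158.

0.2158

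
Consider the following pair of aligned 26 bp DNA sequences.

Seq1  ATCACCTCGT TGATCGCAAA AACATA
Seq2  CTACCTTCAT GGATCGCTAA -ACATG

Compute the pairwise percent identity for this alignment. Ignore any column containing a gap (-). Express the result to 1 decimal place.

68.0%

Excluding the 1 gap column leaves 25 comparable sites.
Differing sites — 1:A/C; 3:C/A; 4:A/C; 6:C/T; 9:G/A; 11:T/G; 18:A/T; 26:A/G.
17 of the 25 comparable sites match, so the percent identity is 17/25 × 100 = 68.0%.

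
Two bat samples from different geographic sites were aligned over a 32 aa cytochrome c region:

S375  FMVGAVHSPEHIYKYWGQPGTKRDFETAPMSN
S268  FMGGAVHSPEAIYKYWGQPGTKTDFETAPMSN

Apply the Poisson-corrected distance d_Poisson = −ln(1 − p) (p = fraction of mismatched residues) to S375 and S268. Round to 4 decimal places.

0.0984

Mismatches occur at site 3 (V/G), site 11 (H/A), site 23 (R/T).
p = 3/32 = 0.093750.
d = −ln(1 − 0.093750) = −ln(0.906250) = 0.0984.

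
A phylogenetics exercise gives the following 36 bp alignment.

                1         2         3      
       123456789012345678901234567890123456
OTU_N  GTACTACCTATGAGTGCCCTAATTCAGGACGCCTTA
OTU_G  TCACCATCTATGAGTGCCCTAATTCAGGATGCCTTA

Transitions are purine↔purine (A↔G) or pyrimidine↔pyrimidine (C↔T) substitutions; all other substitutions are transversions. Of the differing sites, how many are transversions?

Differing sites — 1:G/T (Tv); 2:T/C (Ti); 5:T/C (Ti); 7:C/T (Ti); 30:C/T (Ti).
Of the 5 differences, 4 transitions and 1 transversion, so the answer is 1.

1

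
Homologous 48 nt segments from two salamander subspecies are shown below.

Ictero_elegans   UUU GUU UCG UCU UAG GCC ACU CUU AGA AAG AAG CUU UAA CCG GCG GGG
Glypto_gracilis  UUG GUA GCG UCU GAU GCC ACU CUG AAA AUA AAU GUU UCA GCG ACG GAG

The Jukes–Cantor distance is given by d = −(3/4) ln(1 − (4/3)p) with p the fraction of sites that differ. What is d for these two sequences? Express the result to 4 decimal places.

0.4042

Mismatches occur at site 3 (U/G), site 6 (U/A), site 7 (U/G), site 13 (U/G), site 15 (G/U), site 24 (U/G), site 26 (G/A), site 29 (A/U), site 30 (G/A), site 33 (G/U), site 34 (C/G), site 38 (A/C), site 40 (C/G), site 43 (G/A), site 47 (G/A).
p = 15/48 = 0.312500.
d = −0.75 · ln(1 − (4/3)·0.312500) = −0.75 · ln(0.583333) = −0.75 · (-0.538997) = 0.4042.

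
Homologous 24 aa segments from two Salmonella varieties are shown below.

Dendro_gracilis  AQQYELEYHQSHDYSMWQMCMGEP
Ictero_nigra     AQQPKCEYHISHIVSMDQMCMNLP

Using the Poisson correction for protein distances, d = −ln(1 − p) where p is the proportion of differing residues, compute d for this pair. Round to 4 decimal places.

0.4700

Mismatches occur at site 4 (Y/P), site 5 (E/K), site 6 (L/C), site 10 (Q/I), site 13 (D/I), site 14 (Y/V), site 17 (W/D), site 22 (G/N), site 23 (E/L).
p = 9/24 = 0.375000.
d = −ln(1 − 0.375000) = −ln(0.625000) = 0.4700.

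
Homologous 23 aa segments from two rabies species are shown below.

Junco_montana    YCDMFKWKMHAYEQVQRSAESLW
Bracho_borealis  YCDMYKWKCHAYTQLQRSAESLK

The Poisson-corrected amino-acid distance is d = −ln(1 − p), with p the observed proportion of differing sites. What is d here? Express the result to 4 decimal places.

Mismatches occur at site 5 (F/Y), site 9 (M/C), site 13 (E/T), site 15 (V/L), site 23 (W/K).
p = 5/23 = 0.217391.
d = −ln(1 − 0.217391) = −ln(0.782609) = 0.2451.

0.2451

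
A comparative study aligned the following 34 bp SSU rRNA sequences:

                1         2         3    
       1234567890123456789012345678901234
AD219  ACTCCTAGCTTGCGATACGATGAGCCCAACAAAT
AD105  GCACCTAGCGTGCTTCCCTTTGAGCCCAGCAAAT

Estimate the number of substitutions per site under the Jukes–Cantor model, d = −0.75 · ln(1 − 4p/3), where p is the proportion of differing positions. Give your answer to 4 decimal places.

Mismatches occur at site 1 (A↔G), site 3 (T↔A), site 10 (T↔G), site 14 (G↔T), site 15 (A↔T), site 16 (T↔C), site 17 (A↔C), site 19 (G↔T), site 20 (A↔T), site 29 (A↔G).
p = 10/34 = 0.294118.
d = −0.75 · ln(1 − (4/3)·0.294118) = −0.75 · ln(0.607843) = −0.75 · (-0.497839) = 0.3734.

0.3734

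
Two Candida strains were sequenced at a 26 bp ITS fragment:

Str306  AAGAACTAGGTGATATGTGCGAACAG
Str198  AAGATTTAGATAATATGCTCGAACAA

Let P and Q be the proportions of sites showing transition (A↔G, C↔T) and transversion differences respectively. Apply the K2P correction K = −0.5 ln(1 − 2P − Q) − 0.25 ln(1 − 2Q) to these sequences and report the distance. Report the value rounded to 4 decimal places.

0.3513

The sequences differ at positions 5 (A/T, transversion), 6 (C/T, transition), 10 (G/A, transition), 12 (G/A, transition), 18 (T/C, transition), 19 (G/T, transversion), 26 (G/A, transition).
Of the 7 differences, 5 transitions and 2 transversions over 26 sites: P = 5/26 = 0.192308, Q = 2/26 = 0.076923.
d = −0.5·ln(0.538461) − 0.25·ln(0.846154) = −0.5·(-0.619040) − 0.25·(-0.167054) = 0.3513.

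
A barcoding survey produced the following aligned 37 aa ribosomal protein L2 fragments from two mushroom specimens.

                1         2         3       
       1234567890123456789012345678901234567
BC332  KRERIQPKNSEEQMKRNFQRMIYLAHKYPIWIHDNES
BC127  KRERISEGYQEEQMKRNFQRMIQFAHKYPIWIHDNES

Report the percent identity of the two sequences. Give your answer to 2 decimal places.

81.08%

The sequences differ at positions 6 (Q/S), 7 (P/E), 8 (K/G), 9 (N/Y), 10 (S/Q), 23 (Y/Q), 24 (L/F).
30 of the 37 sites match, so the percent identity is 30/37 × 100 = 81.08%.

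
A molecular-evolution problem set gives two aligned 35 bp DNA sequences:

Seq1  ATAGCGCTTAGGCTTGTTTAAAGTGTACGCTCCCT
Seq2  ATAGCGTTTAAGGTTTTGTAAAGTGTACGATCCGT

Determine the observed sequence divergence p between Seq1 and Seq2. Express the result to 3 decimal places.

0.200

The sequences differ at positions 7 (C/T), 11 (G/A), 13 (C/G), 16 (G/T), 18 (T/G), 30 (C/A), 34 (C/G).
There are 7 differences over 35 sites, so p = 7/35 = 0.200.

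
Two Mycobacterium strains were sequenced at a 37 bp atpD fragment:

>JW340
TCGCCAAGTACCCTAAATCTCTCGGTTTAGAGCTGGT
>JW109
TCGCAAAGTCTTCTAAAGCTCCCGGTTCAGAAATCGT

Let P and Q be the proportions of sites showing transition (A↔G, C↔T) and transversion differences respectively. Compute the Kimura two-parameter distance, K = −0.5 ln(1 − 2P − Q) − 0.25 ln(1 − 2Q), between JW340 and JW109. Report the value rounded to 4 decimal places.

0.3387

The sequences differ at positions 5 (C/A, transversion), 10 (A/C, transversion), 11 (C/T, transition), 12 (C/T, transition), 18 (T/G, transversion), 22 (T/C, transition), 28 (T/C, transition), 32 (G/A, transition), 33 (C/A, transversion), 35 (G/C, transversion).
Of the 10 differences, 5 transitions and 5 transversions over 37 sites: P = 5/37 = 0.135135, Q = 5/37 = 0.135135.
d = −0.5·ln(0.594595) − 0.25·ln(0.729730) = −0.5·(-0.519875) − 0.25·(-0.315081) = 0.3387.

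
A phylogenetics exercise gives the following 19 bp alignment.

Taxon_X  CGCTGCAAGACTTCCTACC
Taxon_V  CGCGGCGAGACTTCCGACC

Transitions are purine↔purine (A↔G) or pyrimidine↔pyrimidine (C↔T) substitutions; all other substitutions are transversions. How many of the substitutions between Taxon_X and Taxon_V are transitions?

The sequences differ at positions 4 (T/G, transversion), 7 (A/G, transition), 16 (T/G, transversion).
Of the 3 differences, 1 transition and 2 transversions, so the answer is 1.

1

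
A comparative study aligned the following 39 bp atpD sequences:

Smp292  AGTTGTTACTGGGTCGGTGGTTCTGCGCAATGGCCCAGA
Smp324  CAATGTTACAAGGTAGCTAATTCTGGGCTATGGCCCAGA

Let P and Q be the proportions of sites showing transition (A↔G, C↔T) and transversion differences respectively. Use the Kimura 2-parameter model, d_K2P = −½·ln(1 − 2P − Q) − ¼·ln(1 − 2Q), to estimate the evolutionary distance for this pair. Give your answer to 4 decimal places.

0.3539

Mismatches occur at site 1 (A↔C, transversion), site 2 (G↔A, transition), site 3 (T↔A, transversion), site 10 (T↔A, transversion), site 11 (G↔A, transition), site 15 (C↔A, transversion), site 17 (G↔C, transversion), site 19 (G↔A, transition), site 20 (G↔A, transition), site 26 (C↔G, transversion), site 29 (A↔T, transversion).
Of the 11 differences, 4 transitions and 7 transversions over 39 sites: P = 4/39 = 0.102564, Q = 7/39 = 0.179487.
d = −0.5·ln(0.615385) − 0.25·ln(0.641026) = −0.5·(-0.485507) − 0.25·(-0.444685) = 0.3539.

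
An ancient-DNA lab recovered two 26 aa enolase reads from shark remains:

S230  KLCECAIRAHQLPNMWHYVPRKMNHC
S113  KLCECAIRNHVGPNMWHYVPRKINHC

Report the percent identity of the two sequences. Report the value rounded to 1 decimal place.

The sequences differ at positions 9 (A/N), 11 (Q/V), 12 (L/G), 23 (M/I).
22 of the 26 sites match, so the percent identity is 22/26 × 100 = 84.6%.

84.6%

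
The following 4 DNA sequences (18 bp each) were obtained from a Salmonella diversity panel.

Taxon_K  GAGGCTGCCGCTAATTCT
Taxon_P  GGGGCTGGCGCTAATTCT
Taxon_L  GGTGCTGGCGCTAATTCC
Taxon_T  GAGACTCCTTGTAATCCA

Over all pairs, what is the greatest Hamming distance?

10

Pairwise Hamming distances:
  Taxon_K vs Taxon_P: 2
  Taxon_K vs Taxon_L: 4
  Taxon_K vs Taxon_T: 7
  Taxon_P vs Taxon_L: 2
  Taxon_P vs Taxon_T: 9
  Taxon_L vs Taxon_T: 10
The largest is 10, between Taxon_L and Taxon_T.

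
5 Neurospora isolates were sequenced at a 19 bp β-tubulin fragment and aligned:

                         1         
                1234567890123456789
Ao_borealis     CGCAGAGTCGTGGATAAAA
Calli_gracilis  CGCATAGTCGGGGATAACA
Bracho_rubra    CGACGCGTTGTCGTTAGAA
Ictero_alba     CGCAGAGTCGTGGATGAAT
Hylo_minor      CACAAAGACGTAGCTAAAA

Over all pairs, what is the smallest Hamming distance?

2

Pairwise Hamming distances:
  Ao_borealis vs Calli_gracilis: 3
  Ao_borealis vs Bracho_rubra: 7
  Ao_borealis vs Ictero_alba: 2
  Ao_borealis vs Hylo_minor: 5
  Calli_gracilis vs Bracho_rubra: 10
  Calli_gracilis vs Ictero_alba: 5
  Calli_gracilis vs Hylo_minor: 7
  Bracho_rubra vs Ictero_alba: 9
  Bracho_rubra vs Hylo_minor: 10
  Ictero_alba vs Hylo_minor: 7
The smallest is 2, between Ao_borealis and Ictero_alba.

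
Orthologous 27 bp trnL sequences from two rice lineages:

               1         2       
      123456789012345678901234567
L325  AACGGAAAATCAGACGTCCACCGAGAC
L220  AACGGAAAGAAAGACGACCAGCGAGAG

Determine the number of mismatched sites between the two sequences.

6

Mismatches occur at site 9 (A/G), site 10 (T/A), site 11 (C/A), site 17 (T/A), site 21 (C/G), site 27 (C/G).
That gives 6 mismatches out of 27 aligned sites, so the Hamming distance is 6.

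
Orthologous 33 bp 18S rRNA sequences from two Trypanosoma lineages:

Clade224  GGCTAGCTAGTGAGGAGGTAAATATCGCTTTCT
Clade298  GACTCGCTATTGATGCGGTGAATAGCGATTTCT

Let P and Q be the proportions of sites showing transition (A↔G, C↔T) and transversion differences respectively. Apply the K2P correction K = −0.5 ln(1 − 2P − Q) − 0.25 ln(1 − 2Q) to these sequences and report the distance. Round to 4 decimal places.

The sequences differ at positions 2 (G/A, transition), 5 (A/C, transversion), 10 (G/T, transversion), 14 (G/T, transversion), 16 (A/C, transversion), 20 (A/G, transition), 25 (T/G, transversion), 28 (C/A, transversion).
Of the 8 differences, 2 transitions and 6 transversions over 33 sites: P = 2/33 = 0.060606, Q = 6/33 = 0.181818.
d = −0.5·ln(0.696970) − 0.25·ln(0.636364) = −0.5·(-0.361013) − 0.25·(-0.451985) = 0.2935.

0.2935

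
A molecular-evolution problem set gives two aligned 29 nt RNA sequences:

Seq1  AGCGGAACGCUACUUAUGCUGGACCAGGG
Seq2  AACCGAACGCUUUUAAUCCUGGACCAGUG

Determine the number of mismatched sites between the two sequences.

7

Mismatches occur at site 2 (G→A), site 4 (G→C), site 12 (A→U), site 13 (C→U), site 15 (U→A), site 18 (G→C), site 28 (G→U).
That gives 7 mismatches out of 29 aligned sites, so the Hamming distance is 7.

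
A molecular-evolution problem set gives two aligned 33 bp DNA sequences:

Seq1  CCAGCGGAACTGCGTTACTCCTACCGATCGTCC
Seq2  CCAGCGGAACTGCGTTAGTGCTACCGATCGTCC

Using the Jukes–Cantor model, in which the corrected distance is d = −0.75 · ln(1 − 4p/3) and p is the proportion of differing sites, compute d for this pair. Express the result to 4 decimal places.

0.0632

Mismatches occur at site 18 (C→G), site 20 (C→G).
p = 2/33 = 0.060606.
d = −0.75 · ln(1 − (4/3)·0.060606) = −0.75 · ln(0.919192) = −0.75 · (-0.084260) = 0.0632.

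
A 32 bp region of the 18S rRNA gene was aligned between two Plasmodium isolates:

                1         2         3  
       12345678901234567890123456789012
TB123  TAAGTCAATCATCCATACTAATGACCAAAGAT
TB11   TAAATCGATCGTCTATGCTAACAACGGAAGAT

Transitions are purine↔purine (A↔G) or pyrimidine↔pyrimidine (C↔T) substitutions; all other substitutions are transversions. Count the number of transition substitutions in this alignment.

8

The sequences differ at positions 4 (G/A, transition), 7 (A/G, transition), 11 (A/G, transition), 14 (C/T, transition), 17 (A/G, transition), 22 (T/C, transition), 23 (G/A, transition), 26 (C/G, transversion), 27 (A/G, transition).
Of the 9 differences, 8 transitions and 1 transversion, so the answer is 8.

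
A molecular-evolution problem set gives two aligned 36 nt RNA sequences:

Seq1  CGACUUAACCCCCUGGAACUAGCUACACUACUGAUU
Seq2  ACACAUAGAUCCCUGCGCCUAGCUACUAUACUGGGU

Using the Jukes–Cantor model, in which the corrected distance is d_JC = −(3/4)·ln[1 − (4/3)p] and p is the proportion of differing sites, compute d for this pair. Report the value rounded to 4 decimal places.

0.4926

The sequences differ at positions 1 (C/A), 2 (G/C), 5 (U/A), 8 (A/G), 9 (C/A), 10 (C/U), 16 (G/C), 17 (A/G), 18 (A/C), 27 (A/U), 28 (C/A), 34 (A/G), 35 (U/G).
p = 13/36 = 0.361111.
d = −0.75 · ln(1 − (4/3)·0.361111) = −0.75 · ln(0.518519) = −0.75 · (-0.656779) = 0.4926.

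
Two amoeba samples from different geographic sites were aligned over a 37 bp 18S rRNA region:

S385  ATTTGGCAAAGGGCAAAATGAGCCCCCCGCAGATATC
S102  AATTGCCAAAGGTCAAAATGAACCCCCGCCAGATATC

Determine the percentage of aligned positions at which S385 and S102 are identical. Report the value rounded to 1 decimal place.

83.8%

Mismatches occur at site 2 (T/A), site 6 (G/C), site 13 (G/T), site 22 (G/A), site 28 (C/G), site 29 (G/C).
31 of the 37 sites match, so the percent identity is 31/37 × 100 = 83.8%.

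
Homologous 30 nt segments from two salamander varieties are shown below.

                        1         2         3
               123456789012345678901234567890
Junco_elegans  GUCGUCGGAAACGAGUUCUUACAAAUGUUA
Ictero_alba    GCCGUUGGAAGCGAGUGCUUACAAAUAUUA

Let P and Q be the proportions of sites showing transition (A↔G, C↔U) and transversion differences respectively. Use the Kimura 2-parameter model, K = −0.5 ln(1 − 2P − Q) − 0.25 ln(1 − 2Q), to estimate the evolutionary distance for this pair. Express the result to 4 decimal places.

Differing sites — 2:U/C (Ti); 6:C/U (Ti); 11:A/G (Ti); 17:U/G (Tv); 27:G/A (Ti).
Of the 5 differences, 4 transitions and 1 transversion over 30 sites: P = 4/30 = 0.133333, Q = 1/30 = 0.033333.
d = −0.5·ln(0.700001) − 0.25·ln(0.933334) = −0.5·(-0.356674) − 0.25·(-0.068992) = 0.1956.

0.1956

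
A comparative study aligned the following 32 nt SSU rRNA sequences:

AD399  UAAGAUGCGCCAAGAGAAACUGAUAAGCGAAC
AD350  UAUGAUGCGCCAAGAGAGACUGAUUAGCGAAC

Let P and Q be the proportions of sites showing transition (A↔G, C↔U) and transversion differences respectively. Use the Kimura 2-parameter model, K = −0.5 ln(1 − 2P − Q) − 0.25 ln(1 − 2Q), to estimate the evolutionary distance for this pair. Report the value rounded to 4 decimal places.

The sequences differ at positions 3 (A/U, transversion), 18 (A/G, transition), 25 (A/U, transversion).
Of the 3 differences, 1 transition and 2 transversions over 32 sites: P = 1/32 = 0.031250, Q = 2/32 = 0.062500.
d = −0.5·ln(0.875000) − 0.25·ln(0.875000) = −0.5·(-0.133531) − 0.25·(-0.133531) = 0.1001.

0.1001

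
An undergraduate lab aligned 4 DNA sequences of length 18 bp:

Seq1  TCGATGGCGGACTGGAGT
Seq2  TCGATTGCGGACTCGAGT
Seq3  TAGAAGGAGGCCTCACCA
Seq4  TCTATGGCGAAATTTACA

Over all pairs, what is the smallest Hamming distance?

2

Pairwise Hamming distances:
  Seq1 vs Seq2: 2
  Seq1 vs Seq3: 9
  Seq1 vs Seq4: 7
  Seq2 vs Seq3: 9
  Seq2 vs Seq4: 8
  Seq3 vs Seq4: 10
The smallest is 2, between Seq1 and Seq2.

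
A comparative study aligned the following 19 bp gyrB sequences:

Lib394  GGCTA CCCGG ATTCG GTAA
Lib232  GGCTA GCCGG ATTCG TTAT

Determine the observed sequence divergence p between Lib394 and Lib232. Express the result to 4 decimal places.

0.1579

Differing sites — 6:C/G; 16:G/T; 19:A/T.
There are 3 differences over 19 sites, so p = 3/19 = 0.1579.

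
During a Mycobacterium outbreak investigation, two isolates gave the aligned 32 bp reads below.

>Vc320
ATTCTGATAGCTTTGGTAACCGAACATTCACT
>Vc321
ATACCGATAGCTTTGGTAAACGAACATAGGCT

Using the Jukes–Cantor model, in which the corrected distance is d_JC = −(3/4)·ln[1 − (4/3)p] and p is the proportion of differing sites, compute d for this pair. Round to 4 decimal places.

Mismatches occur at site 3 (T↔A), site 5 (T↔C), site 20 (C↔A), site 28 (T↔A), site 29 (C↔G), site 30 (A↔G).
p = 6/32 = 0.187500.
d = −0.75 · ln(1 − (4/3)·0.187500) = −0.75 · ln(0.750000) = −0.75 · (-0.287682) = 0.2158.

0.2158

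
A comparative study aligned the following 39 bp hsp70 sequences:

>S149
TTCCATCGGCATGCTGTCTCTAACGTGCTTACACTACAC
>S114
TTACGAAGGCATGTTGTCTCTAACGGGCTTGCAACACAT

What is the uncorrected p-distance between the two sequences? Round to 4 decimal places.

Differing sites — 3:C/A; 5:A/G; 6:T/A; 7:C/A; 14:C/T; 26:T/G; 31:A/G; 34:C/A; 35:T/C; 39:C/T.
There are 10 differences over 39 sites, so p = 10/39 = 0.2564.

0.2564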